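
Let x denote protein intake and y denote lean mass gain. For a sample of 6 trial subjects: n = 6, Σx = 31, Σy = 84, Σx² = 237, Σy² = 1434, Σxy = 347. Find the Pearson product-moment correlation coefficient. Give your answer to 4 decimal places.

S_xy = nΣxy − ΣxΣy = 6·347 − 31·84 = 2082 − 2604 = -522
S_xx = nΣx² − (Σx)² = 6·237 − 31² = 1422 − 961 = 461
S_yy = nΣy² − (Σy)² = 6·1434 − 84² = 8604 − 7056 = 1548
r = S_xy / √(S_xx·S_yy) = -522 / √(461·1548) = -522 / √713628 = -522 / 844.7651 = -0.6179

-0.6179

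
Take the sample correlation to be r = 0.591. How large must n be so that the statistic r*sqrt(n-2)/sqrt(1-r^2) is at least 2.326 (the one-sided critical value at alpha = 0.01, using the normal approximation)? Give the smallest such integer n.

r√(n−2)/√(1−r²) ≥ 2.326  ⇔  n−2 ≥ (2.326)²·(1−r²)/r²
(1−r²)/r² = (1−0.349281)/0.349281 = 1.8630
n ≥ 2 + 5.410276·1.8630 = 2 + 10.0793 = 12.0793
⌈12.0793⌉ = 13

13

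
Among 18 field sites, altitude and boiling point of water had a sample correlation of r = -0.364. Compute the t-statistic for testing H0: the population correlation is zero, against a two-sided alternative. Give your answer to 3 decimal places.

-1.563

t = r·√(n−2) / √(1−r²) with r = -0.364, n = 18
  = -0.364·√16 / √(1 − 0.132496)
  = -0.364·4.000000 / 0.931399
  = -1.456000 / 0.931399 = -1.563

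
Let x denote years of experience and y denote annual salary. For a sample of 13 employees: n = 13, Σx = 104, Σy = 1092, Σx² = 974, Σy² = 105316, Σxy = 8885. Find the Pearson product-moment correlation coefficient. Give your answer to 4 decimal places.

Numerator: nΣxy − (Σx)(Σy) = 13·8885 − (104)(1092) = 1937
Denominator: √[(nΣx²−(Σx)²)(nΣy²−(Σy)²)]
  nΣx²−(Σx)² = 13·974 − 10816 = 1846;  nΣy²−(Σy)² = 13·105316 − 1192464 = 176644
  √(1846·176644) = √326084824 = 18057.8189
r = 1937 / 18057.8189 = 0.1073

0.1073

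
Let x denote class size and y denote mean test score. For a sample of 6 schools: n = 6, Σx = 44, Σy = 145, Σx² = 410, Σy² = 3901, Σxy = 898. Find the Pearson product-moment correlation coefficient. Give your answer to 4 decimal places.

S_xy = nΣxy − ΣxΣy = 6·898 − 44·145 = 5388 − 6380 = -992
S_xx = nΣx² − (Σx)² = 6·410 − 44² = 2460 − 1936 = 524
S_yy = nΣy² − (Σy)² = 6·3901 − 145² = 23406 − 21025 = 2381
r = S_xy / √(S_xx·S_yy) = -992 / √(524·2381) = -992 / √1247644 = -992 / 1116.9799 = -0.8881

-0.8881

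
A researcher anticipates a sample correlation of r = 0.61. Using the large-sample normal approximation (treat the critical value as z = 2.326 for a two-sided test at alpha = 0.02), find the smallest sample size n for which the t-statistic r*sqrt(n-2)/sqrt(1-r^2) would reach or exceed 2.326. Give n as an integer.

Need r·√(n−2)/√(1−r²) ≥ 2.326
√(n−2) ≥ 2.326·√(1−0.3721) / 0.61 = 2.326·0.792401 / 0.61 = 3.0215
n−2 ≥ 9.1295  ⇒  n ≥ 11.1295
Smallest integer n = 12

12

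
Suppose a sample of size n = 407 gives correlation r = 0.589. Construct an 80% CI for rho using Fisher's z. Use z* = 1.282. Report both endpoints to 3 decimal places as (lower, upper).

z_r = atanh(0.589) = 0.676133;  SE = 1/√(n−3) = 1/√404 = 0.049752
z-limits: 0.676133 ± 1.282·0.049752 = 0.676133 ± 0.063782 = [0.612351, 0.739915]
ρ-limits: (tanh 0.612351, tanh 0.739915) = (0.546, 0.629)

(0.546, 0.629)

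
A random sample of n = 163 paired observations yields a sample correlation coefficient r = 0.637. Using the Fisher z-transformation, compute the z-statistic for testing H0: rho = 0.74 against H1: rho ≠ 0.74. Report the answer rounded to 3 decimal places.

z_r = atanh(0.637) = 0.753109,  z_0 = atanh(0.74) = 0.950479
SE = 1/√(n−3) = 1/√160 = 0.079057
z = (z_r − z_0)/SE = (0.753109 − 0.950479) / 0.079057 = -0.197370 / 0.079057 = -2.497

-2.497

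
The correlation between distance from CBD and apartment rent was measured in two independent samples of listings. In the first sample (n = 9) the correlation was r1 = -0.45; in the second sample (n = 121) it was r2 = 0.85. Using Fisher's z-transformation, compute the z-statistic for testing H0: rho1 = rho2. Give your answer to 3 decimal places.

-4.160

Fisher z-transforms: z1 = atanh(-0.45) = -0.484700, z2 = atanh(0.85) = 1.256153; difference d = -1.740853
Var(d) = 1/6 + 1/118 = 0.1666667 + 0.0084746 = 0.1751413
z = d/√Var(d) = -1.740853 / √0.1751413 = -1.740853 / 0.418499 = -4.160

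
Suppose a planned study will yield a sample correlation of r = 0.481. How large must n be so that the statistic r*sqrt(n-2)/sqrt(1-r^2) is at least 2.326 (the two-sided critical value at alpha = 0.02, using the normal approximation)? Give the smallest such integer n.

r√(n−2)/√(1−r²) ≥ 2.326  ⇔  n−2 ≥ (2.326)²·(1−r²)/r²
(1−r²)/r² = (1−0.231361)/0.231361 = 3.3222
n ≥ 2 + 5.410276·3.3222 = 2 + 17.9740 = 19.9740
⌈19.9740⌉ = 20

20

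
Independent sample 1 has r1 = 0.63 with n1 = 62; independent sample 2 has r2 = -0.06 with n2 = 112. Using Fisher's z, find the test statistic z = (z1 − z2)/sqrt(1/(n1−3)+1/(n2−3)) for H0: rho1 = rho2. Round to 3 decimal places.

Fisher z-transforms: z1 = atanh(0.63) = 0.741416, z2 = atanh(-0.06) = -0.060072; difference d = 0.801488
Var(d) = 1/59 + 1/109 = 0.0169492 + 0.0091743 = 0.0261235
z = d/√Var(d) = 0.801488 / √0.0261235 = 0.801488 / 0.161628 = 4.959

4.959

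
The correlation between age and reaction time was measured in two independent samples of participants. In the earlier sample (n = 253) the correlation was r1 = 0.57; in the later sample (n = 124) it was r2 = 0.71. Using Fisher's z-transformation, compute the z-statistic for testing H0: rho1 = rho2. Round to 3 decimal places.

-2.164

Fisher z-transforms: z1 = atanh(0.57) = 0.647523, z2 = atanh(0.71) = 0.887184; difference d = -0.239661
Var(d) = 1/250 + 1/121 = 0.0040000 + 0.0082645 = 0.0122645
z = d/√Var(d) = -0.239661 / √0.0122645 = -0.239661 / 0.110745 = -2.164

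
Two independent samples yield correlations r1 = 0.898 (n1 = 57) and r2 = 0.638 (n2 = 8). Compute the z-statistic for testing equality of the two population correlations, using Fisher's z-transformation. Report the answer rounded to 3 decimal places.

1.512

Fisher z-transforms: z1 = atanh(0.898) = 1.461792, z2 = atanh(0.638) = 0.754794; difference d = 0.706998
Var(d) = 1/54 + 1/5 = 0.0185185 + 0.2000000 = 0.2185185
z = d/√Var(d) = 0.706998 / √0.2185185 = 0.706998 / 0.467460 = 1.512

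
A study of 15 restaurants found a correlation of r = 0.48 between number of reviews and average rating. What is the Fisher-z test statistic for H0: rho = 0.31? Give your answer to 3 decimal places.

0.701

Fisher z: atanh(0.48) = 0.522984, atanh(0.31) = 0.320545
z = (z_r − z_0)·√(n−3) = (0.522984 − 0.320545)·√12 = 0.202439 · 3.464102 = 0.701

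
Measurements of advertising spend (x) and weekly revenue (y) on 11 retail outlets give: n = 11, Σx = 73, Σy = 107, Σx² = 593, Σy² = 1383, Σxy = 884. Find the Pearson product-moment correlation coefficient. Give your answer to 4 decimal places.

0.9024

S_xy = nΣxy − ΣxΣy = 11·884 − 73·107 = 9724 − 7811 = 1913
S_xx = nΣx² − (Σx)² = 11·593 − 73² = 6523 − 5329 = 1194
S_yy = nΣy² − (Σy)² = 11·1383 − 107² = 15213 − 11449 = 3764
r = S_xy / √(S_xx·S_yy) = 1913 / √(1194·3764) = 1913 / √4494216 = 1913 / 2119.9566 = 0.9024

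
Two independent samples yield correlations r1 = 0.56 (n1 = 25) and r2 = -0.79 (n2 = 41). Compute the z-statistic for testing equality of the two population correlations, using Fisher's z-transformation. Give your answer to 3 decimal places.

6.362

z1 = atanh(0.56) = 0.632833,  z2 = atanh(-0.79) = -1.071432
SE = √(1/(n1−3) + 1/(n2−3)) = √(1/22 + 1/38) = √(0.0454545 + 0.0263158) = √0.0717703 = 0.267900
z = (z1 − z2)/SE = (0.632833 − (-1.071432)) / 0.267900 = 1.704265 / 0.267900 = 6.362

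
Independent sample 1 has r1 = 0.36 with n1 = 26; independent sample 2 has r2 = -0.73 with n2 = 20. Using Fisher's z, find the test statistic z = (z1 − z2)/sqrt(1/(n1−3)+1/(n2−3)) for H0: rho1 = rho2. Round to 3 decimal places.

4.082

Fisher z-transforms: z1 = atanh(0.36) = 0.376886, z2 = atanh(-0.73) = -0.928727; difference d = 1.305613
Var(d) = 1/23 + 1/17 = 0.0434783 + 0.0588235 = 0.1023018
z = d/√Var(d) = 1.305613 / √0.1023018 = 1.305613 / 0.319847 = 4.082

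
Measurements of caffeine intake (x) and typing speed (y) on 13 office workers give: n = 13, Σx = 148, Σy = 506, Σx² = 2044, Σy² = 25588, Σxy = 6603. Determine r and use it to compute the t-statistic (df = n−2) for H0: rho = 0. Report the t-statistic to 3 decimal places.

S_xy = nΣxy − ΣxΣy = 13·6603 − 148·506 = 85839 − 74888 = 10951
S_xx = nΣx² − (Σx)² = 13·2044 − 148² = 26572 − 21904 = 4668
S_yy = nΣy² − (Σy)² = 13·25588 − 506² = 332644 − 256036 = 76608
r = S_xy / √(S_xx·S_yy) = 10951 / √(4668·76608) = 10951 / √357606144 = 10951 / 18910.4771 = 0.5791
t = r·√(n−2)/√(1−r²) = 0.5791·√11 / √(1−0.335357) = 1.920657 / 0.815256 = 2.356

2.356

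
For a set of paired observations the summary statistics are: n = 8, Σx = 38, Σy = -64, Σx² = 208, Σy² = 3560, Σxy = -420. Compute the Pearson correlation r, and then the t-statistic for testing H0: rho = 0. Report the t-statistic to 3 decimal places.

S_xy = nΣxy − ΣxΣy = 8·(-420) − 38·(-64) = -3360 − (-2432) = -928
S_xx = nΣx² − (Σx)² = 8·208 − 38² = 1664 − 1444 = 220
S_yy = nΣy² − (Σy)² = 8·3560 − (-64)² = 28480 − 4096 = 24384
r = S_xy / √(S_xx·S_yy) = -928 / √(220·24384) = -928 / √5364480 = -928 / 2316.1347 = -0.4007
t = r·√(n−2)/√(1−r²) = -0.4007·√6 / √(1−0.160560) = -0.981511 / 0.916210 = -1.071

-1.071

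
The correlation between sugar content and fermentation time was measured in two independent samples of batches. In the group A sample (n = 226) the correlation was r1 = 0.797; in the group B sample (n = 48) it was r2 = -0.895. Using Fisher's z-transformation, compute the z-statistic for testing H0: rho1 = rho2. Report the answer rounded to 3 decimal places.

15.523

Fisher z-transforms: z1 = atanh(0.797) = 1.090334, z2 = atanh(-0.895) = -1.446507; difference d = 2.536841
Var(d) = 1/223 + 1/45 = 0.0044843 + 0.0222222 = 0.0267065
z = d/√Var(d) = 2.536841 / √0.0267065 = 2.536841 / 0.163421 = 15.523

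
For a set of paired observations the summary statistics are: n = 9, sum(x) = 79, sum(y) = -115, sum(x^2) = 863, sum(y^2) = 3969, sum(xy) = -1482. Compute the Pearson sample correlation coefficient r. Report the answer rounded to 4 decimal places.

Numerator: nΣxy − (Σx)(Σy) = 9·(-1482) − (79)(-115) = -4253
Denominator: √[(nΣx²−(Σx)²)(nΣy²−(Σy)²)]
  nΣx²−(Σx)² = 9·863 − 6241 = 1526;  nΣy²−(Σy)² = 9·3969 − 13225 = 22496
  √(1526·22496) = √34328896 = 5859.0866
r = -4253 / 5859.0866 = -0.7259

-0.7259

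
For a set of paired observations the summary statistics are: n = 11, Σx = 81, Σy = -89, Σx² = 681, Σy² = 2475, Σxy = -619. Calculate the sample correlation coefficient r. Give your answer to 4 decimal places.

Numerator: nΣxy − (Σx)(Σy) = 11·(-619) − (81)(-89) = 400
Denominator: √[(nΣx²−(Σx)²)(nΣy²−(Σy)²)]
  nΣx²−(Σx)² = 11·681 − 6561 = 930;  nΣy²−(Σy)² = 11·2475 − 7921 = 19304
  √(930·19304) = √17952720 = 4237.0650
r = 400 / 4237.0650 = 0.0944

0.0944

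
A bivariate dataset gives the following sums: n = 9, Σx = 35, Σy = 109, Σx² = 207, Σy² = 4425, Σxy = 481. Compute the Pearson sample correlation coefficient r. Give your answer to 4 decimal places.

S_xy = nΣxy − ΣxΣy = 9·481 − 35·109 = 4329 − 3815 = 514
S_xx = nΣx² − (Σx)² = 9·207 − 35² = 1863 − 1225 = 638
S_yy = nΣy² − (Σy)² = 9·4425 − 109² = 39825 − 11881 = 27944
r = S_xy / √(S_xx·S_yy) = 514 / √(638·27944) = 514 / √17828272 = 514 / 4222.3538 = 0.1217

0.1217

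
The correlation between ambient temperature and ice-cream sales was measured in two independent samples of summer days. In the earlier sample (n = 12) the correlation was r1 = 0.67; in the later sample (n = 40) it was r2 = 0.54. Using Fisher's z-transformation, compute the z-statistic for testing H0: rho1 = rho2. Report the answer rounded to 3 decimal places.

z1 = atanh(0.67) = 0.810743,  z2 = atanh(0.54) = 0.604156
SE = √(1/(n1−3) + 1/(n2−3)) = √(1/9 + 1/37) = √(0.1111111 + 0.0270270) = √0.1381381 = 0.371669
z = (z1 − z2)/SE = (0.810743 − 0.604156) / 0.371669 = 0.206587 / 0.371669 = 0.556

0.556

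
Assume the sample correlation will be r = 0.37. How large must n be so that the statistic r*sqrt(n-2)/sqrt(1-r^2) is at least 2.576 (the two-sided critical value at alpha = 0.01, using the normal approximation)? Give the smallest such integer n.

r√(n−2)/√(1−r²) ≥ 2.576  ⇔  n−2 ≥ (2.576)²·(1−r²)/r²
(1−r²)/r² = (1−0.1369)/0.1369 = 6.3046
n ≥ 2 + 6.635776·6.3046 = 2 + 41.8359 = 43.8359
⌈43.8359⌉ = 44

44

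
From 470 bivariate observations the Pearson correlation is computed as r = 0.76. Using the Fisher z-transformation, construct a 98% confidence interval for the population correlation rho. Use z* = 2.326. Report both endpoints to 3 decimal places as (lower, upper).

(0.711, 0.802)

z_r = atanh(0.76) = 0.996215;  SE = 1/√(n−3) = 1/√467 = 0.046274
z-limits: 0.996215 ± 2.326·0.046274 = 0.996215 ± 0.107633 = [0.888582, 1.103848]
ρ-limits: (tanh 0.888582, tanh 1.103848) = (0.711, 0.802)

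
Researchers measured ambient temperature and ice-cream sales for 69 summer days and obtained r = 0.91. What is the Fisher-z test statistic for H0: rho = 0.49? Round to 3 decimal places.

8.055

z_r = atanh(0.91) = 1.527524,  z_0 = atanh(0.49) = 0.536060
SE = 1/√(n−3) = 1/√66 = 0.123091
z = (z_r − z_0)/SE = (1.527524 − 0.536060) / 0.123091 = 0.991464 / 0.123091 = 8.055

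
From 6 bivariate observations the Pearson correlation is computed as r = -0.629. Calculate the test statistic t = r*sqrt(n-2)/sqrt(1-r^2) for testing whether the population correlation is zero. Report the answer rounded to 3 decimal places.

t = r·√(n−2) / √(1−r²) with r = -0.629, n = 6
  = -0.629·√4 / √(1 − 0.395641)
  = -0.629·2.000000 / 0.777405
  = -1.258000 / 0.777405 = -1.618

-1.618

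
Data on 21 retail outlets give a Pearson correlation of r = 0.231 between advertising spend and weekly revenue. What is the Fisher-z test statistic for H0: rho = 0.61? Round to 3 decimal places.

z_r = atanh(0.231) = 0.235246,  z_0 = atanh(0.61) = 0.708921
SE = 1/√(n−3) = 1/√18 = 0.235702
z = (z_r − z_0)/SE = (0.235246 − 0.708921) / 0.235702 = -0.473675 / 0.235702 = -2.010

-2.010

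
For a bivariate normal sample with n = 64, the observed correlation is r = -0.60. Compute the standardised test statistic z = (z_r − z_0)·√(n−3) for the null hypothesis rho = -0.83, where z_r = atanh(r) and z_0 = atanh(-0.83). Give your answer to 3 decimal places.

z_r = atanh(-0.60) = -0.693147,  z_0 = atanh(-0.83) = -1.188136
SE = 1/√(n−3) = 1/√61 = 0.128037
z = (z_r − z_0)/SE = (-0.693147 − (-1.188136)) / 0.128037 = 0.494989 / 0.128037 = 3.866

3.866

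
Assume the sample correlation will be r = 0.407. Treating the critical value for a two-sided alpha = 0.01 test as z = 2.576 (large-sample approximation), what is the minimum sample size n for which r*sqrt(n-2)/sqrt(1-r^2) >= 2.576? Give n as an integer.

36

Need r·√(n−2)/√(1−r²) ≥ 2.576
√(n−2) ≥ 2.576·√(1−0.165649) / 0.407 = 2.576·0.913428 / 0.407 = 5.7813
n−2 ≥ 33.4234  ⇒  n ≥ 35.4234
Smallest integer n = 36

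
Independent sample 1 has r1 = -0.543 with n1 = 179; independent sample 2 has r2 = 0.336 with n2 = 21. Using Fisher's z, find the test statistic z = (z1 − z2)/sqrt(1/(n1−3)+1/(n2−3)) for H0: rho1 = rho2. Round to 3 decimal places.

Fisher z-transforms: z1 = atanh(-0.543) = -0.608400, z2 = atanh(0.336) = 0.349577; difference d = -0.957977
Var(d) = 1/176 + 1/18 = 0.0056818 + 0.0555556 = 0.0612374
z = d/√Var(d) = -0.957977 / √0.0612374 = -0.957977 / 0.247462 = -3.871

-3.871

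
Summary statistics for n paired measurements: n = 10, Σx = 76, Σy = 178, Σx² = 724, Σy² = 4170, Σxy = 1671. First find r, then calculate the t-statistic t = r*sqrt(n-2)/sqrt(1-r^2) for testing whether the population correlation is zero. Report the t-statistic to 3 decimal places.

4.225

S_xy = nΣxy − ΣxΣy = 10·1671 − 76·178 = 16710 − 13528 = 3182
S_xx = nΣx² − (Σx)² = 10·724 − 76² = 7240 − 5776 = 1464
S_yy = nΣy² − (Σy)² = 10·4170 − 178² = 41700 − 31684 = 10016
r = S_xy / √(S_xx·S_yy) = 3182 / √(1464·10016) = 3182 / √14663424 = 3182 / 3829.2851 = 0.8310
t = r·√(n−2)/√(1−r²) = 0.8310·√8 / √(1−0.690561) = 2.350423 / 0.556272 = 4.225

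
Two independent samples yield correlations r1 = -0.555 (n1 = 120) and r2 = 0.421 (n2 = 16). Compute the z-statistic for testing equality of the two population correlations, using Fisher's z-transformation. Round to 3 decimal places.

z1 = atanh(-0.555) = -0.625578,  z2 = atanh(0.421) = 0.448907
SE = √(1/(n1−3) + 1/(n2−3)) = √(1/117 + 1/13) = √(0.0085470 + 0.0769231) = √0.0854701 = 0.292353
z = (z1 − z2)/SE = (-0.625578 − 0.448907) / 0.292353 = -1.074485 / 0.292353 = -3.675

-3.675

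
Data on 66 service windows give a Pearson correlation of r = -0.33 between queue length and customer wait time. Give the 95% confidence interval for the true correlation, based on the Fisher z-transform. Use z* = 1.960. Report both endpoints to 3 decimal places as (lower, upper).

z_r = atanh(-0.33) = -0.342828;  SE = 1/√(n−3) = 1/√63 = 0.125988
z-limits: -0.342828 ± 1.960·0.125988 = -0.342828 ± 0.246936 = [-0.589764, -0.095892]
ρ-limits: (tanh -0.589764, tanh -0.095892) = (-0.530, -0.096)

(-0.530, -0.096)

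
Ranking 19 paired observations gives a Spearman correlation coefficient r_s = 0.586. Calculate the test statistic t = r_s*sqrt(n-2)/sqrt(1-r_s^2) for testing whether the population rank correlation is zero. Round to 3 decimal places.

2.982

t = r_s·√(n−2) / √(1−r_s²) with r_s = 0.586, n = 19
  = 0.586·√17 / √(1 − 0.343396)
  = 0.586·4.123106 / 0.810311
  = 2.416140 / 0.810311 = 2.982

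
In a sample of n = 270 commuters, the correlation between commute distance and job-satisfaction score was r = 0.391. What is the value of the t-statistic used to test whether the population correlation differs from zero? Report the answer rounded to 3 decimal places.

6.955

1 − r² = 1 − 0.152881 = 0.847119;  √(1−r²) = 0.920391
√(n−2) = √268 = 16.370706
t = r·√(n−2)/√(1−r²) = 0.391 · 16.370706 / 0.920391 = 6.955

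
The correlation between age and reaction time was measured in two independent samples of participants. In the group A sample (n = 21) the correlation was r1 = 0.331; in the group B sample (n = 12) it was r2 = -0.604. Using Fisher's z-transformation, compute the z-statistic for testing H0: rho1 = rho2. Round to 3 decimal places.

2.556

Fisher z-transforms: z1 = atanh(0.331) = 0.343951, z2 = atanh(-0.604) = -0.699421; difference d = 1.043372
Var(d) = 1/18 + 1/9 = 0.0555556 + 0.1111111 = 0.1666667
z = d/√Var(d) = 1.043372 / √0.1666667 = 1.043372 / 0.408248 = 2.556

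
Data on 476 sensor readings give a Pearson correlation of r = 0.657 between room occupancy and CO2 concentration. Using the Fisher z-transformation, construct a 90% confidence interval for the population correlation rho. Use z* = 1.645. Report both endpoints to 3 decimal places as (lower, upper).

(0.612, 0.698)

z_r = atanh(0.657) = 0.787517;  SE = 1/√(n−3) = 1/√473 = 0.045980
z-limits: 0.787517 ± 1.645·0.045980 = 0.787517 ± 0.075637 = [0.711880, 0.863154]
ρ-limits: (tanh 0.711880, tanh 0.863154) = (0.612, 0.698)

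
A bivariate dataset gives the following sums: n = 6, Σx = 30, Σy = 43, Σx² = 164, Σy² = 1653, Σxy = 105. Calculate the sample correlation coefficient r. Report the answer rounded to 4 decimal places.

-0.8017

Numerator: nΣxy − (Σx)(Σy) = 6·105 − (30)(43) = -660
Denominator: √[(nΣx²−(Σx)²)(nΣy²−(Σy)²)]
  nΣx²−(Σx)² = 6·164 − 900 = 84;  nΣy²−(Σy)² = 6·1653 − 1849 = 8069
  √(84·8069) = √677796 = 823.2837
r = -660 / 823.2837 = -0.8017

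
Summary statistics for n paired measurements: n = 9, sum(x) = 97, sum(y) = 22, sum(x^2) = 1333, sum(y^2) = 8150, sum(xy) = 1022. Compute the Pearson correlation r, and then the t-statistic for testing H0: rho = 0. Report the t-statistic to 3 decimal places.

Numerator: nΣxy − (Σx)(Σy) = 9·1022 − (97)(22) = 7064
Denominator: √[(nΣx²−(Σx)²)(nΣy²−(Σy)²)]
  nΣx²−(Σx)² = 9·1333 − 9409 = 2588;  nΣy²−(Σy)² = 9·8150 − 484 = 72866
  √(2588·72866) = √188577208 = 13732.3417
r = 7064 / 13732.3417 = 0.5144
t = r·√(n−2)/√(1−r²) = 0.5144·√7 / √(1−0.264607) = 1.360974 / 0.857551 = 1.587

1.587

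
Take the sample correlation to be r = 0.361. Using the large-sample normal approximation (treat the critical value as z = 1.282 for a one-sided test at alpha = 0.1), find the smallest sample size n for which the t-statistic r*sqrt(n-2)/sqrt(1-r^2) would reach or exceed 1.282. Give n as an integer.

Need r·√(n−2)/√(1−r²) ≥ 1.282
√(n−2) ≥ 1.282·√(1−0.130321) / 0.361 = 1.282·0.932566 / 0.361 = 3.3118
n−2 ≥ 10.9680  ⇒  n ≥ 12.9680
Smallest integer n = 13

13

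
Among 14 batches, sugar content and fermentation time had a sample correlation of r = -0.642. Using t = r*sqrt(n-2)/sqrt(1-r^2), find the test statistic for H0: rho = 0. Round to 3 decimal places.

1 − r² = 1 − 0.412164 = 0.587836;  √(1−r²) = 0.766705
√(n−2) = √12 = 3.464102
t = r·√(n−2)/√(1−r²) = -0.642 · 3.464102 / 0.766705 = -2.901

-2.901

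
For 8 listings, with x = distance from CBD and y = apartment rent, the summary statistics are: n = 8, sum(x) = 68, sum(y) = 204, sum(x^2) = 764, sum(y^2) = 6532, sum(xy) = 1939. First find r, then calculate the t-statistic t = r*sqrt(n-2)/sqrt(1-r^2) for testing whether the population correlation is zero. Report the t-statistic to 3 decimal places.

S_xy = nΣxy − ΣxΣy = 8·1939 − 68·204 = 15512 − 13872 = 1640
S_xx = nΣx² − (Σx)² = 8·764 − 68² = 6112 − 4624 = 1488
S_yy = nΣy² − (Σy)² = 8·6532 − 204² = 52256 − 41616 = 10640
r = S_xy / √(S_xx·S_yy) = 1640 / √(1488·10640) = 1640 / √15832320 = 1640 / 3978.9848 = 0.4122
t = r·√(n−2)/√(1−r²) = 0.4122·√6 / √(1−0.169909) = 1.009680 / 0.911093 = 1.108

1.108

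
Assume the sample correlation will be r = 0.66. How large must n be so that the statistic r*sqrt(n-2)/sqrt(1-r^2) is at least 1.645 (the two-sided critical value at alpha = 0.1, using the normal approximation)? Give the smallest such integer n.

6

r√(n−2)/√(1−r²) ≥ 1.645  ⇔  n−2 ≥ (1.645)²·(1−r²)/r²
(1−r²)/r² = (1−0.4356)/0.4356 = 1.2957
n ≥ 2 + 2.706025·1.2957 = 2 + 3.5062 = 5.5062
⌈5.5062⌉ = 6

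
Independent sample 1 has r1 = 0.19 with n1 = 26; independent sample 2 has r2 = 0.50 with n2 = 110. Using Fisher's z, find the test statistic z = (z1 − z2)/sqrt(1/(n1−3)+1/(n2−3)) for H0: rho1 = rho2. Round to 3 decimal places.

-1.553

Fisher z-transforms: z1 = atanh(0.19) = 0.192337, z2 = atanh(0.50) = 0.549306; difference d = -0.356969
Var(d) = 1/23 + 1/107 = 0.0434783 + 0.0093458 = 0.0528241
z = d/√Var(d) = -0.356969 / √0.0528241 = -0.356969 / 0.229835 = -1.553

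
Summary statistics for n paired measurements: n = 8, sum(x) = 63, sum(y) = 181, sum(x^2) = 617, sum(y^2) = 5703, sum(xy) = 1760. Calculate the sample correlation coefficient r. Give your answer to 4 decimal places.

0.7590

Numerator: nΣxy − (Σx)(Σy) = 8·1760 − (63)(181) = 2677
Denominator: √[(nΣx²−(Σx)²)(nΣy²−(Σy)²)]
  nΣx²−(Σx)² = 8·617 − 3969 = 967;  nΣy²−(Σy)² = 8·5703 − 32761 = 12863
  √(967·12863) = √12438521 = 3526.8287
r = 2677 / 3526.8287 = 0.7590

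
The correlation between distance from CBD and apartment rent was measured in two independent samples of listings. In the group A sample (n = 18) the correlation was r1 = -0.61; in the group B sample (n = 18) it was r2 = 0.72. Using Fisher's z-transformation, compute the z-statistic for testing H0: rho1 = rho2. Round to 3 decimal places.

Fisher z-transforms: z1 = atanh(-0.61) = -0.708921, z2 = atanh(0.72) = 0.907645; difference d = -1.616566
Var(d) = 1/15 + 1/15 = 0.0666667 + 0.0666667 = 0.1333334
z = d/√Var(d) = -1.616566 / √0.1333334 = -1.616566 / 0.365148 = -4.427

-4.427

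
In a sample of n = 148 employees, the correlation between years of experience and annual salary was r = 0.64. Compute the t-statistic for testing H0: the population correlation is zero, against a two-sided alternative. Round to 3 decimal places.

10.064

1 − r² = 1 − 0.4096 = 0.5904;  √(1−r²) = 0.768375
√(n−2) = √146 = 12.083046
t = r·√(n−2)/√(1−r²) = 0.64 · 12.083046 / 0.768375 = 10.064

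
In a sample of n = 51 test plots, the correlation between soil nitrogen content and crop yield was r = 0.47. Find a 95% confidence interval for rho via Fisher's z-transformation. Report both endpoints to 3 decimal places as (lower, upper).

(0.223, 0.660)

Fisher z: z_r = atanh(r) = ½·ln((1+0.47)/(1−0.47)) = 0.510070
SE(z) = 1/√(n−3) = 1/√48 = 0.144338
95% ⇒ z* = 1.960; margin = 1.960·0.144338 = 0.282902
CI on z-scale: (0.227168, 0.792972)
Back-transform: tanh(0.227168) = 0.223339, tanh(0.792972) = 0.660089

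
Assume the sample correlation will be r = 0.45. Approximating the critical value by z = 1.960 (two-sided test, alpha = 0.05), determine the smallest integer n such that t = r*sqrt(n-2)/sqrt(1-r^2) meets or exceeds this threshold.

Need r·√(n−2)/√(1−r²) ≥ 1.960
√(n−2) ≥ 1.960·√(1−0.2025) / 0.45 = 1.960·0.893029 / 0.45 = 3.8896
n−2 ≥ 15.1290  ⇒  n ≥ 17.1290
Smallest integer n = 18

18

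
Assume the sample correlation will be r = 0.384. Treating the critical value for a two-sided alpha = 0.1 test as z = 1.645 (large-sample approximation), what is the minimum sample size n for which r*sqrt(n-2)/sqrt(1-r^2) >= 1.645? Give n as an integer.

Need r·√(n−2)/√(1−r²) ≥ 1.645
√(n−2) ≥ 1.645·√(1−0.147456) / 0.384 = 1.645·0.923333 / 0.384 = 3.9554
n−2 ≥ 15.6452  ⇒  n ≥ 17.6452
Smallest integer n = 18

18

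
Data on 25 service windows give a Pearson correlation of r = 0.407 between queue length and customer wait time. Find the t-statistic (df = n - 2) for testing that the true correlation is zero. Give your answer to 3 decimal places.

2.137

1 − r² = 1 − 0.165649 = 0.834351;  √(1−r²) = 0.913428
√(n−2) = √23 = 4.795832
t = r·√(n−2)/√(1−r²) = 0.407 · 4.795832 / 0.913428 = 2.137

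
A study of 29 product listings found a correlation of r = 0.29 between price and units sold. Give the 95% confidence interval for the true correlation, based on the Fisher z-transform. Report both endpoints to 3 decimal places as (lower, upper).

Fisher z: z_r = atanh(r) = ½·ln((1+0.29)/(1−0.29)) = 0.298566
SE(z) = 1/√(n−3) = 1/√26 = 0.196116
95% ⇒ z* = 1.960; margin = 1.960·0.196116 = 0.384387
CI on z-scale: (-0.085821, 0.682953)
Back-transform: tanh(-0.085821) = -0.085611, tanh(0.682953) = 0.593436

(-0.086, 0.593)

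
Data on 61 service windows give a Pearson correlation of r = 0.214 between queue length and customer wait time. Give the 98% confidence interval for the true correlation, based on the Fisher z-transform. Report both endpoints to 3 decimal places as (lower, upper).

(-0.088, 0.480)

z_r = atanh(0.214) = 0.217360;  SE = 1/√(n−3) = 1/√58 = 0.131306
z-limits: 0.217360 ± 2.326·0.131306 = 0.217360 ± 0.305418 = [-0.088058, 0.522778]
ρ-limits: (tanh -0.088058, tanh 0.522778) = (-0.088, 0.480)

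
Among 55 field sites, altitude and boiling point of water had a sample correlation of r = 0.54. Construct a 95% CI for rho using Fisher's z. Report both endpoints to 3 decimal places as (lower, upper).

Fisher z: z_r = atanh(r) = ½·ln((1+0.54)/(1−0.54)) = 0.604156
SE(z) = 1/√(n−3) = 1/√52 = 0.138675
95% ⇒ z* = 1.960; margin = 1.960·0.138675 = 0.271803
CI on z-scale: (0.332353, 0.875959)
Back-transform: tanh(0.332353) = 0.320633, tanh(0.875959) = 0.704389

(0.321, 0.704)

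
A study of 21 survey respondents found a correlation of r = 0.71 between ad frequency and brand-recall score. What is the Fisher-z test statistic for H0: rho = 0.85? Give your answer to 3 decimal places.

-1.565

Fisher z: atanh(0.71) = 0.887184, atanh(0.85) = 1.256153
z = (z_r − z_0)·√(n−3) = (0.887184 − 1.256153)·√18 = -0.368969 · 4.242641 = -1.565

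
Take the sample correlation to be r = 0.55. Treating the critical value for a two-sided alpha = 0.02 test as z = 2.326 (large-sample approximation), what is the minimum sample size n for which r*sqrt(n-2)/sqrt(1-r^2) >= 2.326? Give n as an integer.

15

r√(n−2)/√(1−r²) ≥ 2.326  ⇔  n−2 ≥ (2.326)²·(1−r²)/r²
(1−r²)/r² = (1−0.3025)/0.3025 = 2.3058
n ≥ 2 + 5.410276·2.3058 = 2 + 12.4750 = 14.4750
⌈14.4750⌉ = 15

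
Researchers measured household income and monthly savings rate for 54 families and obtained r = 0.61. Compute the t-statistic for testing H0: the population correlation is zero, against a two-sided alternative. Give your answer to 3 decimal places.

5.551

1 − r² = 1 − 0.3721 = 0.6279;  √(1−r²) = 0.792401
√(n−2) = √52 = 7.211103
t = r·√(n−2)/√(1−r²) = 0.61 · 7.211103 / 0.792401 = 5.551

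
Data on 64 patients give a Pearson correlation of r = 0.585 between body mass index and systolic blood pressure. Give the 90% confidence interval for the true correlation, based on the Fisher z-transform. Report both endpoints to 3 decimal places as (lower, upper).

(0.430, 0.707)

Fisher z: z_r = atanh(r) = ½·ln((1+0.585)/(1−0.585)) = 0.670031
SE(z) = 1/√(n−3) = 1/√61 = 0.128037
90% ⇒ z* = 1.645; margin = 1.645·0.128037 = 0.210621
CI on z-scale: (0.459410, 0.880652)
Back-transform: tanh(0.459410) = 0.429603, tanh(0.880652) = 0.706746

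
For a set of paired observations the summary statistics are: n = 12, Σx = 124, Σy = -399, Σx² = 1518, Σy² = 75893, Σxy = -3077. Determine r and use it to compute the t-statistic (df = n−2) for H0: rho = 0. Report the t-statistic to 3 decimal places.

Numerator: nΣxy − (Σx)(Σy) = 12·(-3077) − (124)(-399) = 12552
Denominator: √[(nΣx²−(Σx)²)(nΣy²−(Σy)²)]
  nΣx²−(Σx)² = 12·1518 − 15376 = 2840;  nΣy²−(Σy)² = 12·75893 − 159201 = 751515
  √(2840·751515) = √2134302600 = 46198.5130
r = 12552 / 46198.5130 = 0.2717
t = r·√(n−2)/√(1−r²) = 0.2717·√10 / √(1−0.073821) = 0.859191 / 0.962382 = 0.893

0.893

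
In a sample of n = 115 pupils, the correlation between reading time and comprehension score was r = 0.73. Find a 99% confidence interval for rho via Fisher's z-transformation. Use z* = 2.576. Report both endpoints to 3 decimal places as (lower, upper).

Fisher z: z_r = atanh(r) = ½·ln((1+0.73)/(1−0.73)) = 0.928727
SE(z) = 1/√(n−3) = 1/√112 = 0.094491
99% ⇒ z* = 2.576; margin = 2.576·0.094491 = 0.243409
CI on z-scale: (0.685318, 1.172136)
Back-transform: tanh(0.685318) = 0.594966, tanh(1.172136) = 0.824956

(0.595, 0.825)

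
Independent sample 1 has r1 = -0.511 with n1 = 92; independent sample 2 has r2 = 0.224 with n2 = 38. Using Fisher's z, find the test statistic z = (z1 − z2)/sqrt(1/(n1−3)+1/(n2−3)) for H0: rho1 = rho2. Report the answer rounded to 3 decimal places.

-3.969

z1 = atanh(-0.511) = -0.564082,  z2 = atanh(0.224) = 0.227863
SE = √(1/(n1−3) + 1/(n2−3)) = √(1/89 + 1/35) = √(0.0112360 + 0.0285714) = √0.0398074 = 0.199518
z = (z1 − z2)/SE = (-0.564082 − 0.227863) / 0.199518 = -0.791945 / 0.199518 = -3.969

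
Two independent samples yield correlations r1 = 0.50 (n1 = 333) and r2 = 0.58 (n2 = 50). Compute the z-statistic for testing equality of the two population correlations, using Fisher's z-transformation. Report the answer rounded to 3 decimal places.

-0.726

z1 = atanh(0.50) = 0.549306,  z2 = atanh(0.58) = 0.662463
SE = √(1/(n1−3) + 1/(n2−3)) = √(1/330 + 1/47) = √(0.0030303 + 0.0212766) = √0.0243069 = 0.155907
z = (z1 − z2)/SE = (0.549306 − 0.662463) / 0.155907 = -0.113157 / 0.155907 = -0.726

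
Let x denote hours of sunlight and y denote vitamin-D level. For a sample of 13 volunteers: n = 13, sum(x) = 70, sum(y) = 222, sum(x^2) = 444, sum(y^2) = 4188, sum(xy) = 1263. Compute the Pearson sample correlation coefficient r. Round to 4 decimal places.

Numerator: nΣxy − (Σx)(Σy) = 13·1263 − (70)(222) = 879
Denominator: √[(nΣx²−(Σx)²)(nΣy²−(Σy)²)]
  nΣx²−(Σx)² = 13·444 − 4900 = 872;  nΣy²−(Σy)² = 13·4188 − 49284 = 5160
  √(872·5160) = √4499520 = 2121.2072
r = 879 / 2121.2072 = 0.4144

0.4144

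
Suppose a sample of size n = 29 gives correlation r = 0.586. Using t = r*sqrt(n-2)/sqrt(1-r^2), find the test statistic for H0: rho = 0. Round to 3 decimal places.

3.758

1 − r² = 1 − 0.343396 = 0.656604;  √(1−r²) = 0.810311
√(n−2) = √27 = 5.196152
t = r·√(n−2)/√(1−r²) = 0.586 · 5.196152 / 0.810311 = 3.758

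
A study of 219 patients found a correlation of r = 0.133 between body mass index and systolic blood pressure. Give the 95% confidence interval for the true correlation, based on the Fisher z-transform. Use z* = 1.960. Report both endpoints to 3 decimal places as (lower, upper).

(0.000, 0.261)

Fisher z: z_r = atanh(r) = ½·ln((1+0.133)/(1−0.133)) = 0.133793
SE(z) = 1/√(n−3) = 1/√216 = 0.068041
95% ⇒ z* = 1.960; margin = 1.960·0.068041 = 0.133360
CI on z-scale: (0.000433, 0.267153)
Back-transform: tanh(0.000433) = 0.000433, tanh(0.267153) = 0.260974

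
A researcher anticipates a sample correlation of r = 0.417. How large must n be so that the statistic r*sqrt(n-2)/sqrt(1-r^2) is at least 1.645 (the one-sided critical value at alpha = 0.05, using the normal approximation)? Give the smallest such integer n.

15

r√(n−2)/√(1−r²) ≥ 1.645  ⇔  n−2 ≥ (1.645)²·(1−r²)/r²
(1−r²)/r² = (1−0.173889)/0.173889 = 4.7508
n ≥ 2 + 2.706025·4.7508 = 2 + 12.8558 = 14.8558
⌈14.8558⌉ = 15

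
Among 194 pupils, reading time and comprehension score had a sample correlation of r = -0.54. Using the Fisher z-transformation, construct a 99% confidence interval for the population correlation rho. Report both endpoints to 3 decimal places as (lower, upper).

(-0.659, -0.395)

z_r = atanh(-0.54) = -0.604156;  SE = 1/√(n−3) = 1/√191 = 0.072357
z-limits: -0.604156 ± 2.576·0.072357 = -0.604156 ± 0.186392 = [-0.790548, -0.417764]
ρ-limits: (tanh -0.790548, tanh -0.417764) = (-0.659, -0.395)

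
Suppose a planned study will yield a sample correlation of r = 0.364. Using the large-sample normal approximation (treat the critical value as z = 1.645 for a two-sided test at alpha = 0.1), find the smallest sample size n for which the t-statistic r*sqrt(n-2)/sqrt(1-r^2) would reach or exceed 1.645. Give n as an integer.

Need r·√(n−2)/√(1−r²) ≥ 1.645
√(n−2) ≥ 1.645·√(1−0.132496) / 0.364 = 1.645·0.931399 / 0.364 = 4.2092
n−2 ≥ 17.7174  ⇒  n ≥ 19.7174
Smallest integer n = 20

20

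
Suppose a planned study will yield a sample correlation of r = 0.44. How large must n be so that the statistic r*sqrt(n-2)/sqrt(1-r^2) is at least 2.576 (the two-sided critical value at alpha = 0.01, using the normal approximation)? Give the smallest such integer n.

r√(n−2)/√(1−r²) ≥ 2.576  ⇔  n−2 ≥ (2.576)²·(1−r²)/r²
(1−r²)/r² = (1−0.1936)/0.1936 = 4.1653
n ≥ 2 + 6.635776·4.1653 = 2 + 27.6400 = 29.6400
⌈29.6400⌉ = 30

30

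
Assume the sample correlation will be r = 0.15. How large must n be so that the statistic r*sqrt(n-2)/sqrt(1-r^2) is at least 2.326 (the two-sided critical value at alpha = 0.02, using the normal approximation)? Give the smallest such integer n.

r√(n−2)/√(1−r²) ≥ 2.326  ⇔  n−2 ≥ (2.326)²·(1−r²)/r²
(1−r²)/r² = (1−0.0225)/0.0225 = 43.4444
n ≥ 2 + 5.410276·43.4444 = 2 + 235.0462 = 237.0462
⌈237.0462⌉ = 238

238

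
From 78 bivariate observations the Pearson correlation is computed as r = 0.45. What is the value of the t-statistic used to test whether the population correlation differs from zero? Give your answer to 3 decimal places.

1 − r² = 1 − 0.2025 = 0.7975;  √(1−r²) = 0.893029
√(n−2) = √76 = 8.717798
t = r·√(n−2)/√(1−r²) = 0.45 · 8.717798 / 0.893029 = 4.393

4.393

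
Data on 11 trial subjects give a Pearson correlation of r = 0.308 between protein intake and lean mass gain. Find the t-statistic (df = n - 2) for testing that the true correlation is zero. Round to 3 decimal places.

1 − r² = 1 − 0.094864 = 0.905136;  √(1−r²) = 0.951386
√(n−2) = √9 = 3.000000
t = r·√(n−2)/√(1−r²) = 0.308 · 3.000000 / 0.951386 = 0.971

0.971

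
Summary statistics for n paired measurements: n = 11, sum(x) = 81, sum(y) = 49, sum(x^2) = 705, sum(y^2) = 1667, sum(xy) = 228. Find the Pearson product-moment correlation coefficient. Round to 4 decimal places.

-0.3349

Numerator: nΣxy − (Σx)(Σy) = 11·228 − (81)(49) = -1461
Denominator: √[(nΣx²−(Σx)²)(nΣy²−(Σy)²)]
  nΣx²−(Σx)² = 11·705 − 6561 = 1194;  nΣy²−(Σy)² = 11·1667 − 2401 = 15936
  √(1194·15936) = √19027584 = 4362.0619
r = -1461 / 4362.0619 = -0.3349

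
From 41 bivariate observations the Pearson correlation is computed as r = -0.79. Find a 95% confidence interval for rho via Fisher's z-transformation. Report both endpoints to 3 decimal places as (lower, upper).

Fisher z: z_r = atanh(r) = ½·ln((1+(-0.79))/(1−(-0.79))) = -1.071432
SE(z) = 1/√(n−3) = 1/√38 = 0.162221
95% ⇒ z* = 1.960; margin = 1.960·0.162221 = 0.317953
CI on z-scale: (-1.389385, -0.753479)
Back-transform: tanh(-1.389385) = -0.883036, tanh(-0.753479) = -0.637220

(-0.883, -0.637)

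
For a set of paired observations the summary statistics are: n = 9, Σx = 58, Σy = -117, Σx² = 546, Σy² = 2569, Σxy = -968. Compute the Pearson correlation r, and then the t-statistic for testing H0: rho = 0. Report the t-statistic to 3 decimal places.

-1.543

Numerator: nΣxy − (Σx)(Σy) = 9·(-968) − (58)(-117) = -1926
Denominator: √[(nΣx²−(Σx)²)(nΣy²−(Σy)²)]
  nΣx²−(Σx)² = 9·546 − 3364 = 1550;  nΣy²−(Σy)² = 9·2569 − 13689 = 9432
  √(1550·9432) = √14619600 = 3823.5586
r = -1926 / 3823.5586 = -0.5037
t = r·√(n−2)/√(1−r²) = -0.5037·√7 / √(1−0.253714) = -1.332665 / 0.863878 = -1.543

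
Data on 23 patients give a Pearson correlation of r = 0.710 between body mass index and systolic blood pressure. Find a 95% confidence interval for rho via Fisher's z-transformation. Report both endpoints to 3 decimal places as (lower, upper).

Fisher z: z_r = atanh(r) = ½·ln((1+0.710)/(1−0.710)) = 0.887184
SE(z) = 1/√(n−3) = 1/√20 = 0.223607
95% ⇒ z* = 1.960; margin = 1.960·0.223607 = 0.438270
CI on z-scale: (0.448914, 1.325454)
Back-transform: tanh(0.448914) = 0.421006, tanh(1.325454) = 0.868134

(0.421, 0.868)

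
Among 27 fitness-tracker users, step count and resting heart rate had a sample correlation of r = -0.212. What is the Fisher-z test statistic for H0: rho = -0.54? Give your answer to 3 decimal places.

1.905

Fisher z: atanh(-0.212) = -0.215265, atanh(-0.54) = -0.604156
z = (z_r − z_0)·√(n−3) = (-0.215265 − (-0.604156))·√24 = 0.388891 · 4.898979 = 1.905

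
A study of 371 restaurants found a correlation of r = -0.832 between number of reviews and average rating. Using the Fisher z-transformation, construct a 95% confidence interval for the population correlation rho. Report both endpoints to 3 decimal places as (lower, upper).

Fisher z: z_r = atanh(r) = ½·ln((1+(-0.832))/(1−(-0.832))) = -1.194600
SE(z) = 1/√(n−3) = 1/√368 = 0.052129
95% ⇒ z* = 1.960; margin = 1.960·0.052129 = 0.102173
CI on z-scale: (-1.296773, -1.092427)
Back-transform: tanh(-1.296773) = -0.860890, tanh(-1.092427) = -0.797762

(-0.861, -0.798)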